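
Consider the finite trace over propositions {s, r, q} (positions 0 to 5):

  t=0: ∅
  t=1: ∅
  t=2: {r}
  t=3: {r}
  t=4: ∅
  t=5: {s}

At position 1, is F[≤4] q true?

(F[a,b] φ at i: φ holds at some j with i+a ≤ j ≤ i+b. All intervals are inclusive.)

Check q at each j in [1,5]:
  j=1: false
  j=2: false
  j=3: false
  j=4: false
  j=5: false
No position in the window satisfies it → formula fails.

Does not hold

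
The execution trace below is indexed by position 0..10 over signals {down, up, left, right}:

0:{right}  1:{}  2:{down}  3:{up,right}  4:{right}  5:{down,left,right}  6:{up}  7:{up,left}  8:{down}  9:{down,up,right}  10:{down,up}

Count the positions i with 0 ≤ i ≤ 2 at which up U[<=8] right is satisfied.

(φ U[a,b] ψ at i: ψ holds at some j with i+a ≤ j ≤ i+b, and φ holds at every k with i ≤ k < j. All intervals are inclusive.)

Evaluate at each i in [0,2]:
  i=0: ✓ (rhs at j=0)
  i=1: ✗ (lhs fails at k=1 before rhs at j=3)
  i=2: ✗ (lhs fails at k=2 before rhs at j=3)
Positions where it holds: {0} → 1.

1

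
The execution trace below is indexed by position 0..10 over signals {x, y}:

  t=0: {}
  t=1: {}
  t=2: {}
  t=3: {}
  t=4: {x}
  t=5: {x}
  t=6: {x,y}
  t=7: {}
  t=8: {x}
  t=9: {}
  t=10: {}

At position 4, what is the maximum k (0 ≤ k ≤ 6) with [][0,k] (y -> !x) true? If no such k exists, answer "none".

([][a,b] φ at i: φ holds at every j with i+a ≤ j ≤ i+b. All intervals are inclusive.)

(y -> !x) must hold from j=4 onward; find where it first fails.
  j=4: holds
  j=5: holds
  j=6: fails
Holds on [4,5], so largest k = 1.

1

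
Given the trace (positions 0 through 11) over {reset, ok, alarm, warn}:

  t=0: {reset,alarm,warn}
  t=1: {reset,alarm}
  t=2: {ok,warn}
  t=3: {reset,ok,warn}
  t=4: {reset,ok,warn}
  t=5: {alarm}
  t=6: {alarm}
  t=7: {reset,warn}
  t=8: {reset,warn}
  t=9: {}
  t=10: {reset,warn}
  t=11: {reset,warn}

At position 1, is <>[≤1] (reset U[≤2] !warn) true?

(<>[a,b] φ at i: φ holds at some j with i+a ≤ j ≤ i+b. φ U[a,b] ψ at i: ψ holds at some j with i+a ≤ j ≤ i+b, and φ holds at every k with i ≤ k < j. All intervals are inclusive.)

Check (reset U[≤2] !warn) at each j in [1,2]:
  j=1: holds
  j=2: fails
Found at j=1 → formula holds.

Holds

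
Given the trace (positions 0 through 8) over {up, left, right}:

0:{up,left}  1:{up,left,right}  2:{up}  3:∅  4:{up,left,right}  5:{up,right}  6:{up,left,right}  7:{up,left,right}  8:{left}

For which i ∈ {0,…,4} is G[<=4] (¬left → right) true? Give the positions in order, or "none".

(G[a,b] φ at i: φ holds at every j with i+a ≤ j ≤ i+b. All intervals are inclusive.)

Evaluate at each i in [0,4]:
  i=0: ✗ (fails at j=2)
  i=1: ✗ (fails at j=2)
  i=2: ✗ (fails at j=2)
  i=3: ✗ (fails at j=3)
  i=4: ✓ (all of [4,8])

4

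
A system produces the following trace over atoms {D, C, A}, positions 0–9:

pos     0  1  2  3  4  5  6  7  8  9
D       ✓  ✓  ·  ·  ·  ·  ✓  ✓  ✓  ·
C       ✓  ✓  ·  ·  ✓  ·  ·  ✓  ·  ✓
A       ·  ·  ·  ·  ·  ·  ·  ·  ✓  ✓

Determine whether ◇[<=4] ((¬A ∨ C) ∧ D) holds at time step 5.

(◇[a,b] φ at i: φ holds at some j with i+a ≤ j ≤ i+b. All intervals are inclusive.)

Check ((¬A ∨ C) ∧ D) at each j in [5,9]:
  j=5: false
  j=6: true
  j=7: true
  j=8: false
  j=9: false
Found at j=6 → formula holds.

True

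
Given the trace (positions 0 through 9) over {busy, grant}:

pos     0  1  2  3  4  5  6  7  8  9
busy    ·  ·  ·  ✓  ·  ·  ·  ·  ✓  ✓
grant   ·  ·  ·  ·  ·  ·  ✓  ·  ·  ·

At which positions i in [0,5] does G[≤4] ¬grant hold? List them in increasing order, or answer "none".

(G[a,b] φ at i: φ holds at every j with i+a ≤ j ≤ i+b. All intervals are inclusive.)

Evaluate at each i in [0,5]:
  i=0: ✓ (all of [0,4])
  i=1: ✓ (all of [1,5])
  i=2: ✗ (fails at j=6)
  i=3: ✗ (fails at j=6)
  i=4: ✗ (fails at j=6)
  i=5: ✗ (fails at j=6)

0, 1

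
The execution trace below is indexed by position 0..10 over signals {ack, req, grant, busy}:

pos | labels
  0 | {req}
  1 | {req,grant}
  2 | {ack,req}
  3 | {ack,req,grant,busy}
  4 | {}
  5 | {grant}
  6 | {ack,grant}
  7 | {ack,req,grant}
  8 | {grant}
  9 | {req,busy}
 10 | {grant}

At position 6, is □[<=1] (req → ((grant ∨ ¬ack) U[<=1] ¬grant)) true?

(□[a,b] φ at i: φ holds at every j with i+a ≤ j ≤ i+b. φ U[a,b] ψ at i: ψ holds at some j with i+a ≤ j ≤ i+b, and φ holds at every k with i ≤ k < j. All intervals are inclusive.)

No

Check (req → ((grant ∨ ¬ack) U[<=1] ¬grant)) at every j in [6,7]:
  j=6: antecedent false → ✓
  j=7: antecedent true; consequent fails → ✗
Fails at j=7 → formula fails.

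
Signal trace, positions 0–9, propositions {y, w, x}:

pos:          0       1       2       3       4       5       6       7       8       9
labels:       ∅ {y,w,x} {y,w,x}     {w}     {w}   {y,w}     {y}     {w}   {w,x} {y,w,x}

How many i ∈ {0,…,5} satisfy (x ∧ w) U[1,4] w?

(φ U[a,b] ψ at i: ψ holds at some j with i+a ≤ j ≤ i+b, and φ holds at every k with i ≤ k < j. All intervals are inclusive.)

Evaluate at each i in [0,5]:
  i=0: ✗ (lhs fails at k=0 before rhs at j=1)
  i=1: ✓ (rhs at j=2; lhs holds on [1,1])
  i=2: ✓ (rhs at j=3; lhs holds on [2,2])
  i=3: ✗ (lhs fails at k=3 before rhs at j=4)
  i=4: ✗ (lhs fails at k=4 before rhs at j=5)
  i=5: ✗ (lhs fails at k=5 before rhs at j=7)
Positions where it holds: {1, 2} → 2.

2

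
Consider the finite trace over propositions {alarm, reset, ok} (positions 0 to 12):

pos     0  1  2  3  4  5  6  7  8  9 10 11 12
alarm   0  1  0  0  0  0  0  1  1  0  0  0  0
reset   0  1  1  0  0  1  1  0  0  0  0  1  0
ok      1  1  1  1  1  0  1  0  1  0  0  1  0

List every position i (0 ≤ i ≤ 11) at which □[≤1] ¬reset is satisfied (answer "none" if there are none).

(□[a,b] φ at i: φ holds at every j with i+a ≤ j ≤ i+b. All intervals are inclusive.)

Evaluate at each i in [0,11]:
  i=0: ✗ (fails at j=1)
  i=1: ✗ (fails at j=1)
  i=2: ✗ (fails at j=2)
  i=3: ✓ (all of [3,4])
  i=4: ✗ (fails at j=5)
  i=5: ✗ (fails at j=5)
  i=6: ✗ (fails at j=6)
  i=7: ✓ (all of [7,8])
  i=8: ✓ (all of [8,9])
  i=9: ✓ (all of [9,10])
  i=10: ✗ (fails at j=11)
  i=11: ✗ (fails at j=11)

3, 7, 8, 9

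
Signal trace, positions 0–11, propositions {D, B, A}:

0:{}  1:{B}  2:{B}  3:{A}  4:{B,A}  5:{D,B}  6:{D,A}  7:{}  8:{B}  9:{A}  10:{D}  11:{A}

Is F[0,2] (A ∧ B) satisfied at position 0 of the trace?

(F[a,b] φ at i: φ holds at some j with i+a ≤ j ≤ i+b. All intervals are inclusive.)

False

Check (A ∧ B) at each j in [0,2]:
  j=0: false
  j=1: false
  j=2: false
No position in the window satisfies it → formula fails.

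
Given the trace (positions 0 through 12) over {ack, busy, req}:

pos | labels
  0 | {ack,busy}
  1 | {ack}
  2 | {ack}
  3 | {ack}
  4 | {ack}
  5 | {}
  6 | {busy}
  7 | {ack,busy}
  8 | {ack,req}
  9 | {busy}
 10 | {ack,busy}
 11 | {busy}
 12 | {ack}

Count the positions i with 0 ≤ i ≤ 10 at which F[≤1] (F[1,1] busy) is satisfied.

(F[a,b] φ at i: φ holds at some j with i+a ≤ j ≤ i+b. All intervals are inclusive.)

7

Evaluate at each i in [0,10]:
  i=0: ✗ (none in [0,1])
  i=1: ✗ (none in [1,2])
  i=2: ✗ (none in [2,3])
  i=3: ✗ (none in [3,4])
  i=4: ✓ (witness j=5)
  i=5: ✓ (witness j=5)
  i=6: ✓ (witness j=6)
  i=7: ✓ (witness j=8)
  i=8: ✓ (witness j=8)
  i=9: ✓ (witness j=9)
  i=10: ✓ (witness j=10)
Positions where it holds: {4, 5, 6, 7, 8, 9, 10} → 7.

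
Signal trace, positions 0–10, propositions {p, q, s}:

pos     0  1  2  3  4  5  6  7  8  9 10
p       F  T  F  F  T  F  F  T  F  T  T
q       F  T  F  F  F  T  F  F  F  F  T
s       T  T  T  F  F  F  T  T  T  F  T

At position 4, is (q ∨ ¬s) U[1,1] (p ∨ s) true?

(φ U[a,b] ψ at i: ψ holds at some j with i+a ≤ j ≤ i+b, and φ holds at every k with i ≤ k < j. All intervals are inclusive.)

Need some j in [5,5] with (p ∨ s), and (q ∨ ¬s) at every k in [4,j-1].
  j=5: (p ∨ s) false.
No j in the window works → until fails.

False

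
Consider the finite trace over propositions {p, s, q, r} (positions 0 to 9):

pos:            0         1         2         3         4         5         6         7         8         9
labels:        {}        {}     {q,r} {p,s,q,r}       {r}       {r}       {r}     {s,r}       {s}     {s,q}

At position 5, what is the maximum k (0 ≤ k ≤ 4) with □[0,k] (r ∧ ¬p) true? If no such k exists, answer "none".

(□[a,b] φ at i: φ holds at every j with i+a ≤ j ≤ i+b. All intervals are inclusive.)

2

(r ∧ ¬p) must hold from j=5 onward; find where it first fails.
  j=5: holds
  j=6: holds
  j=7: holds
  j=8: fails
Holds on [5,7], so largest k = 2.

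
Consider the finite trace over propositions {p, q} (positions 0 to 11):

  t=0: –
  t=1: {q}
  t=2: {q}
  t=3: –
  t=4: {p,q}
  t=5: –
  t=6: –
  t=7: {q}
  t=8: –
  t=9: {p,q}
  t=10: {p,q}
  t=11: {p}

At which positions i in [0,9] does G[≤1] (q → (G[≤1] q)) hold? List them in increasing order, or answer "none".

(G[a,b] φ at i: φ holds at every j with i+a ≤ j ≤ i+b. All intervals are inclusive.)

Evaluate at each i in [0,9]:
  i=0: ✓ (all of [0,1])
  i=1: ✗ (fails at j=2)
  i=2: ✗ (fails at j=2)
  i=3: ✗ (fails at j=4)
  i=4: ✗ (fails at j=4)
  i=5: ✓ (all of [5,6])
  i=6: ✗ (fails at j=7)
  i=7: ✗ (fails at j=7)
  i=8: ✓ (all of [8,9])
  i=9: ✗ (fails at j=10)

0, 5, 8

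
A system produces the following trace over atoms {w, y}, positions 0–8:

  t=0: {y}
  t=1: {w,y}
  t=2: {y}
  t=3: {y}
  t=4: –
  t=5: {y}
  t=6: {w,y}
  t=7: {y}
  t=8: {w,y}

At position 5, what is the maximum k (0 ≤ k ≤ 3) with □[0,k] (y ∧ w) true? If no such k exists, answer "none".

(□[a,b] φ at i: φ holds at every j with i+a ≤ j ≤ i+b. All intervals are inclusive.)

none

(y ∧ w) must hold from j=5 onward; find where it first fails.
  j=5: fails → no k works.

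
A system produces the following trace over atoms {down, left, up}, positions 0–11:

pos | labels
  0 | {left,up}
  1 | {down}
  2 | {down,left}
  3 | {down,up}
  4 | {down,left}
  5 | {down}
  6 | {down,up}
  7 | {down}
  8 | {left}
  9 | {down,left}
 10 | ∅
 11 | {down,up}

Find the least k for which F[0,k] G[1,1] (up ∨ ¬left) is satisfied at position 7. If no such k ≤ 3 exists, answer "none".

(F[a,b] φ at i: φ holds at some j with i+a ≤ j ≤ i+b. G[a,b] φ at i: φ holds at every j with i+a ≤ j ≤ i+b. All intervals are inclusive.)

2

Scan j = 7,8,… for G[1,1] (up ∨ ¬left):
  j=7: fails
  j=8: fails
  j=9: holds
First hit at j=9, so smallest k = 9-7 = 2.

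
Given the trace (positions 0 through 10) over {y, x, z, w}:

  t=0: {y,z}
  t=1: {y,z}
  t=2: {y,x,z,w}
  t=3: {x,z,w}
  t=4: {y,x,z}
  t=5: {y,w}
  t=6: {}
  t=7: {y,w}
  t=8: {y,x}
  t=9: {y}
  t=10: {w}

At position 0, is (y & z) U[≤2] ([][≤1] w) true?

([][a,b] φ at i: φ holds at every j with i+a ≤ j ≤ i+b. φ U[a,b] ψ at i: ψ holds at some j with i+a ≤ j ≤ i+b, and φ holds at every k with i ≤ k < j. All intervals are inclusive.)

Need some j in [0,2] with [][≤1] w, and (y & z) at every k in [0,j-1].
  j=0: [][≤1] w — fails at 0.
  j=1: [][≤1] w — fails at 1.
  j=2: [][≤1] w holds; (y & z) holds at every k in [0,1] → satisfied.

Holds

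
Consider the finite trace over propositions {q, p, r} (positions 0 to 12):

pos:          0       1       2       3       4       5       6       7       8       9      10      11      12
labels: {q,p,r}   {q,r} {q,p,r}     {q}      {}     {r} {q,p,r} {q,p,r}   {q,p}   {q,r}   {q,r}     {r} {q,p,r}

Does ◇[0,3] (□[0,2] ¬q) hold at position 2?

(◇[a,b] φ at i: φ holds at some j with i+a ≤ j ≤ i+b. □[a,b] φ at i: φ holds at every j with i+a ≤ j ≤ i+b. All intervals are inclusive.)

Check □[0,2] ¬q at each j in [2,5]:
  j=2: fails at 2
  j=3: fails at 3
  j=4: fails at 6
  j=5: fails at 6
No position in the window satisfies it → formula fails.

Does not hold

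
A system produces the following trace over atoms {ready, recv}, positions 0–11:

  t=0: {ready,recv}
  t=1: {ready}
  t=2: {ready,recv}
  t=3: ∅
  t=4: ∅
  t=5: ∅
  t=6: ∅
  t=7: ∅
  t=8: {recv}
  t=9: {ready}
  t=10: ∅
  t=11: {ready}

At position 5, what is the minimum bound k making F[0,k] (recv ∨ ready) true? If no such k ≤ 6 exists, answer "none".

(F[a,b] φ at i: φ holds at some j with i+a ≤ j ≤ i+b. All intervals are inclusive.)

Scan j = 5,6,… for (recv ∨ ready):
  j=5: fails
  j=6: fails
  j=7: fails
  j=8: holds
First hit at j=8, so smallest k = 8-5 = 3.

3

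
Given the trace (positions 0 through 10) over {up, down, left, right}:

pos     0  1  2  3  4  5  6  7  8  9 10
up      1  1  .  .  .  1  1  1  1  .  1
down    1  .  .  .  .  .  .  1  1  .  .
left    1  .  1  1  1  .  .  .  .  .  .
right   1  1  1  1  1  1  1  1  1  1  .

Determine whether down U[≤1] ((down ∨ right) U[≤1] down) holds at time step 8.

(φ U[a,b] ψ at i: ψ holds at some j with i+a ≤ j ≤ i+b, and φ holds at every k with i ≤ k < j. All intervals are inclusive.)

Need some j in [8,9] with ((down ∨ right) U[≤1] down), and down at every k in [8,j-1].
  j=8: ((down ∨ right) U[≤1] down) holds; no prefix to check → satisfied.

True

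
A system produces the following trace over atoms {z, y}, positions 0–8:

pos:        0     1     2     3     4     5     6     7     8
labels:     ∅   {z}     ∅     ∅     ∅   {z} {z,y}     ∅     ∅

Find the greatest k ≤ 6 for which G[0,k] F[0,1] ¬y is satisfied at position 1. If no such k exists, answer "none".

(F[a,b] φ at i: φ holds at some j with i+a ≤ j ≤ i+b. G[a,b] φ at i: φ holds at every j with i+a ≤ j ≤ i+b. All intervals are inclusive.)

F[0,1] ¬y must hold from j=1 onward; find where it first fails.
  j=1: holds
  j=2: holds
  j=3: holds
  j=4: holds
  j=5: holds
  j=6: holds
  j=7: holds
Holds through j=7; largest k = 6.

6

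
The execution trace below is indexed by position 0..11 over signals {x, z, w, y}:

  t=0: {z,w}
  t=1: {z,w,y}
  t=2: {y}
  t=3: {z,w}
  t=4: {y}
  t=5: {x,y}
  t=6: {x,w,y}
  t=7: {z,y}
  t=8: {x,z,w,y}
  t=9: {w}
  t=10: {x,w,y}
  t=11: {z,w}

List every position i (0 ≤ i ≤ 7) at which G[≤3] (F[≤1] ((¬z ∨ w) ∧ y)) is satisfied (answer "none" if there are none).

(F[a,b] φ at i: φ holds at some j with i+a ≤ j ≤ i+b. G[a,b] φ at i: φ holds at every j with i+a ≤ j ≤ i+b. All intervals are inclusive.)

Evaluate at each i in [0,7]:
  i=0: ✓ (all of [0,3])
  i=1: ✓ (all of [1,4])
  i=2: ✓ (all of [2,5])
  i=3: ✓ (all of [3,6])
  i=4: ✓ (all of [4,7])
  i=5: ✓ (all of [5,8])
  i=6: ✓ (all of [6,9])
  i=7: ✓ (all of [7,10])

0, 1, 2, 3, 4, 5, 6, 7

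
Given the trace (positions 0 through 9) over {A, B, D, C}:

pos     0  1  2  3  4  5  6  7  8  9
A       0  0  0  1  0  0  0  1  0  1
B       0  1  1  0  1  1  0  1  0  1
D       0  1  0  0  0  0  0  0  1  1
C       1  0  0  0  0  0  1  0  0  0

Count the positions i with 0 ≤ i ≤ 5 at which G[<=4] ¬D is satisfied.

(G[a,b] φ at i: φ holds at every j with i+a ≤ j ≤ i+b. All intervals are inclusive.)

2

Evaluate at each i in [0,5]:
  i=0: ✗ (fails at j=1)
  i=1: ✗ (fails at j=1)
  i=2: ✓ (all of [2,6])
  i=3: ✓ (all of [3,7])
  i=4: ✗ (fails at j=8)
  i=5: ✗ (fails at j=8)
Positions where it holds: {2, 3} → 2.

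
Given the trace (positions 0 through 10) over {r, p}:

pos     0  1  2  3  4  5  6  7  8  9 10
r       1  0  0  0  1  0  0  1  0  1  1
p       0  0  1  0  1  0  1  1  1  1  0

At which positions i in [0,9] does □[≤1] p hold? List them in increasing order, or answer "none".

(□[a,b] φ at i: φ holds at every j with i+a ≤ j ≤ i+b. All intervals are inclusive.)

6, 7, 8

Evaluate at each i in [0,9]:
  i=0: ✗ (fails at j=0)
  i=1: ✗ (fails at j=1)
  i=2: ✗ (fails at j=3)
  i=3: ✗ (fails at j=3)
  i=4: ✗ (fails at j=5)
  i=5: ✗ (fails at j=5)
  i=6: ✓ (all of [6,7])
  i=7: ✓ (all of [7,8])
  i=8: ✓ (all of [8,9])
  i=9: ✗ (fails at j=10)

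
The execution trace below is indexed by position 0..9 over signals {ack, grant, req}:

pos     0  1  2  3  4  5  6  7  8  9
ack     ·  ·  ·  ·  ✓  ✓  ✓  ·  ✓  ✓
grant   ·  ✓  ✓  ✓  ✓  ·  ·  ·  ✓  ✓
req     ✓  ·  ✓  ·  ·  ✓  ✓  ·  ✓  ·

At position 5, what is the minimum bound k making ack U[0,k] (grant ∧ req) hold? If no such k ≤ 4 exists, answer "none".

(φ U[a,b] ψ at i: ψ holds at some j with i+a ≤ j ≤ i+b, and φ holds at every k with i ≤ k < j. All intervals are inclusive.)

Need earliest j ≥ 5 with (grant ∧ req), and ack at every k in [5,j-1].
  j=5: rhs fails.
  j=6: rhs fails.
  j=7: rhs fails.
  j=8: rhs holds but lhs fails at k=7.
  j=9: rhs fails.
No witness within the range → none.

none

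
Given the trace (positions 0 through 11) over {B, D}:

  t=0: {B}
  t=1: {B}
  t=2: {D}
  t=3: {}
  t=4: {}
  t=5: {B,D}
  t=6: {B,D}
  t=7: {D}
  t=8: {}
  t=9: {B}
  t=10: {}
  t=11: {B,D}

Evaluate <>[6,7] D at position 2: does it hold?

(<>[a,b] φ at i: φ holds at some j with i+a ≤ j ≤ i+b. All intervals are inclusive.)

No

Check D at each j in [8,9]:
  j=8: false
  j=9: false
No position in the window satisfies it → formula fails.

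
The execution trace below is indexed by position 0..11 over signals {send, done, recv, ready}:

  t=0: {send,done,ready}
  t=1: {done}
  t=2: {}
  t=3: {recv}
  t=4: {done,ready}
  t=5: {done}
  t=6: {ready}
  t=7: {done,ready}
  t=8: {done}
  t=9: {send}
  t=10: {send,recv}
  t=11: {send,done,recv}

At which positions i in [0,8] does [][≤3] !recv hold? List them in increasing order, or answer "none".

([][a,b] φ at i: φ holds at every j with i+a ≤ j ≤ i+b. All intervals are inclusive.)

4, 5, 6

Evaluate at each i in [0,8]:
  i=0: ✗ (fails at j=3)
  i=1: ✗ (fails at j=3)
  i=2: ✗ (fails at j=3)
  i=3: ✗ (fails at j=3)
  i=4: ✓ (all of [4,7])
  i=5: ✓ (all of [5,8])
  i=6: ✓ (all of [6,9])
  i=7: ✗ (fails at j=10)
  i=8: ✗ (fails at j=10)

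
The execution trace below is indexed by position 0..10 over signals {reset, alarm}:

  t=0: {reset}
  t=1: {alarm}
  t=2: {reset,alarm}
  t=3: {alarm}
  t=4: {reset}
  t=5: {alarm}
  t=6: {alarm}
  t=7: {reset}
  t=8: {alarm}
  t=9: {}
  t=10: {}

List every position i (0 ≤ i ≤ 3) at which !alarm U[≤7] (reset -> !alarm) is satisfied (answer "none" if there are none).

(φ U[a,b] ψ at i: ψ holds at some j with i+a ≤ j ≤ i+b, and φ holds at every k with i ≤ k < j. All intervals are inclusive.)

Evaluate at each i in [0,3]:
  i=0: ✓ (rhs at j=0)
  i=1: ✓ (rhs at j=1)
  i=2: ✗ (lhs fails at k=2 before rhs at j=3)
  i=3: ✓ (rhs at j=3)

0, 1, 3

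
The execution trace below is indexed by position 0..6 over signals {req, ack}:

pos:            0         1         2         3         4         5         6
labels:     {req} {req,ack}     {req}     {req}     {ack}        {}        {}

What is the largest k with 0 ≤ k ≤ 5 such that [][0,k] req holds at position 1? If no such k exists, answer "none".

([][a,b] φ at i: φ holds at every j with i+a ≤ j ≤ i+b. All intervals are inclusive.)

2

req must hold from j=1 onward; find where it first fails.
  j=1: holds
  j=2: holds
  j=3: holds
  j=4: fails
Holds on [1,3], so largest k = 2.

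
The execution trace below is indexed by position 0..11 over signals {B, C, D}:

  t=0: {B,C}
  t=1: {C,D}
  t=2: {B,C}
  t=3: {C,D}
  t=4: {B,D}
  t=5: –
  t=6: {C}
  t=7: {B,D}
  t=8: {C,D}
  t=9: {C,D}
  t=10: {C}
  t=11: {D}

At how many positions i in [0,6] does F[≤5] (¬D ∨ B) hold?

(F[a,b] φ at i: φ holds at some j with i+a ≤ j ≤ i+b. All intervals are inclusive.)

Evaluate at each i in [0,6]:
  i=0: ✓ (witness j=0)
  i=1: ✓ (witness j=2)
  i=2: ✓ (witness j=2)
  i=3: ✓ (witness j=4)
  i=4: ✓ (witness j=4)
  i=5: ✓ (witness j=5)
  i=6: ✓ (witness j=6)
Positions where it holds: {0, 1, 2, 3, 4, 5, 6} → 7.

7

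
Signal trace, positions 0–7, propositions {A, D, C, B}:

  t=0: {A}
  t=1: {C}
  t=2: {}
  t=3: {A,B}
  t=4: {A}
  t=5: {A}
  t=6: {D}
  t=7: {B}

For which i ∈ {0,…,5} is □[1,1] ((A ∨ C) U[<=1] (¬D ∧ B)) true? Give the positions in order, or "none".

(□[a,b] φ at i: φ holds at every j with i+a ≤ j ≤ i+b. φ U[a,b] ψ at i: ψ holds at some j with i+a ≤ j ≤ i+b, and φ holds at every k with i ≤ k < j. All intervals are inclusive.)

Evaluate at each i in [0,5]:
  i=0: ✗ (fails at j=1)
  i=1: ✗ (fails at j=2)
  i=2: ✓ (all of [3,3])
  i=3: ✗ (fails at j=4)
  i=4: ✗ (fails at j=5)
  i=5: ✗ (fails at j=6)

2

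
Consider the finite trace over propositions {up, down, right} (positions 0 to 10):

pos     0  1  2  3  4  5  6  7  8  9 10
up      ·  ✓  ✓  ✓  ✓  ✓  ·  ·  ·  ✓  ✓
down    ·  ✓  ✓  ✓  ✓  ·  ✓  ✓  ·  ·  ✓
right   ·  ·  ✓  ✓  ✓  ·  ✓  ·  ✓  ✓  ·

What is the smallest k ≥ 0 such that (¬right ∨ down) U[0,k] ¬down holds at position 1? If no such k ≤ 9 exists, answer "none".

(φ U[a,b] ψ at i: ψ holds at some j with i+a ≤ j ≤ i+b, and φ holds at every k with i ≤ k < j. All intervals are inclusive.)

Need earliest j ≥ 1 with ¬down, and (¬right ∨ down) at every k in [1,j-1].
  j=1: rhs fails.
  j=2: rhs fails.
  j=3: rhs fails.
  j=4: rhs fails.
  j=5: rhs holds; lhs holds on [1,4]. k = 4.

4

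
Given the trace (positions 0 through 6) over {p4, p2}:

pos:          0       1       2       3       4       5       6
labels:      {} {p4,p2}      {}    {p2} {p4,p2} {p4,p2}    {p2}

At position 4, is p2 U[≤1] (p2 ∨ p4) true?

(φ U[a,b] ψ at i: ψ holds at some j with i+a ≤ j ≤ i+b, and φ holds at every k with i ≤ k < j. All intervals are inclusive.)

Holds

Need some j in [4,5] with (p2 ∨ p4), and p2 at every k in [4,j-1].
  j=4: (p2 ∨ p4) holds; no prefix to check → satisfied.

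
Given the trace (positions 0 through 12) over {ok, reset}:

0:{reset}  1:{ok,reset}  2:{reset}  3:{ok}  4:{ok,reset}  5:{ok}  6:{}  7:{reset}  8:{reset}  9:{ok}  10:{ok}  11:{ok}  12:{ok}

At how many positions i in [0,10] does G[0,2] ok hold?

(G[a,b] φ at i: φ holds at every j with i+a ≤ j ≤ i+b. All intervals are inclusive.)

3

Evaluate at each i in [0,10]:
  i=0: ✗ (fails at j=0)
  i=1: ✗ (fails at j=2)
  i=2: ✗ (fails at j=2)
  i=3: ✓ (all of [3,5])
  i=4: ✗ (fails at j=6)
  i=5: ✗ (fails at j=6)
  i=6: ✗ (fails at j=6)
  i=7: ✗ (fails at j=7)
  i=8: ✗ (fails at j=8)
  i=9: ✓ (all of [9,11])
  i=10: ✓ (all of [10,12])
Positions where it holds: {3, 9, 10} → 3.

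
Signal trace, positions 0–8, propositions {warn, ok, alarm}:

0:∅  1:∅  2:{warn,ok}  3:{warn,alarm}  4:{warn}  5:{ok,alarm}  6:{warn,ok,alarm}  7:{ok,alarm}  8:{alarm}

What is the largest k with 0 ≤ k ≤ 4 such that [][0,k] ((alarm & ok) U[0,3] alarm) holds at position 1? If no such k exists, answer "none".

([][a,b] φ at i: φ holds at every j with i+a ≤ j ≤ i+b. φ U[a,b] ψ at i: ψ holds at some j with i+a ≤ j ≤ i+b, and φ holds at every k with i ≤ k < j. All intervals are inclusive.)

((alarm & ok) U[0,3] alarm) must hold from j=1 onward; find where it first fails.
  j=1: fails → no k works.

none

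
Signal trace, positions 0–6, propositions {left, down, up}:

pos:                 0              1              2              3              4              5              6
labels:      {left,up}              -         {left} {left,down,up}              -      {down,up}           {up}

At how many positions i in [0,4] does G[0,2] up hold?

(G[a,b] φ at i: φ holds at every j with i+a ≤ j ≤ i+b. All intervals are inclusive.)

Evaluate at each i in [0,4]:
  i=0: ✗ (fails at j=1)
  i=1: ✗ (fails at j=1)
  i=2: ✗ (fails at j=2)
  i=3: ✗ (fails at j=4)
  i=4: ✗ (fails at j=4)
Positions where it holds: {} → 0.

0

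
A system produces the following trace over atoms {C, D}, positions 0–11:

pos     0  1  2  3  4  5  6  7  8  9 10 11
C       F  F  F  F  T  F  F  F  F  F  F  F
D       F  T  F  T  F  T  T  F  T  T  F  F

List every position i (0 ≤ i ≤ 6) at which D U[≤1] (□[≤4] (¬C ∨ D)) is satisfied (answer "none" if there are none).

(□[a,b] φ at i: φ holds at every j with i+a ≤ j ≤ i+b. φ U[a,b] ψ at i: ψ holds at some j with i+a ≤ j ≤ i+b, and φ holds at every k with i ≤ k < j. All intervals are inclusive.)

5, 6

Evaluate at each i in [0,6]:
  i=0: ✗ (no rhs in [0,1])
  i=1: ✗ (no rhs in [1,2])
  i=2: ✗ (no rhs in [2,3])
  i=3: ✗ (no rhs in [3,4])
  i=4: ✗ (lhs fails at k=4 before rhs at j=5)
  i=5: ✓ (rhs at j=5)
  i=6: ✓ (rhs at j=6)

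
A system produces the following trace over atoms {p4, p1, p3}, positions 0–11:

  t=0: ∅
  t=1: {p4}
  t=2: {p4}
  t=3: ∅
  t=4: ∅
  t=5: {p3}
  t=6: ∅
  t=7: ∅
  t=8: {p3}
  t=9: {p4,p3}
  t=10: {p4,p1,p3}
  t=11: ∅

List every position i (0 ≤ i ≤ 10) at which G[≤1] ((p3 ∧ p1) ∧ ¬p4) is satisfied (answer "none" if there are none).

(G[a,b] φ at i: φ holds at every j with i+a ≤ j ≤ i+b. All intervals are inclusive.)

Evaluate at each i in [0,10]:
  i=0: ✗ (fails at j=0)
  i=1: ✗ (fails at j=1)
  i=2: ✗ (fails at j=2)
  i=3: ✗ (fails at j=3)
  i=4: ✗ (fails at j=4)
  i=5: ✗ (fails at j=5)
  i=6: ✗ (fails at j=6)
  i=7: ✗ (fails at j=7)
  i=8: ✗ (fails at j=8)
  i=9: ✗ (fails at j=9)
  i=10: ✗ (fails at j=10)

none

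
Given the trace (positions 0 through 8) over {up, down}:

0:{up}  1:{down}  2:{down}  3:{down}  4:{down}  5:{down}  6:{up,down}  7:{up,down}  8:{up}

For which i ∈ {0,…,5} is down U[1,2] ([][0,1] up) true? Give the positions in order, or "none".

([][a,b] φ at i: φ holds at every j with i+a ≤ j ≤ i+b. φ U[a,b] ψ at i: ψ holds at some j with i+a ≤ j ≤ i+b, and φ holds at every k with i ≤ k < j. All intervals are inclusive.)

Evaluate at each i in [0,5]:
  i=0: ✗ (no rhs in [1,2])
  i=1: ✗ (no rhs in [2,3])
  i=2: ✗ (no rhs in [3,4])
  i=3: ✗ (no rhs in [4,5])
  i=4: ✓ (rhs at j=6; lhs holds on [4,5])
  i=5: ✓ (rhs at j=6; lhs holds on [5,5])

4, 5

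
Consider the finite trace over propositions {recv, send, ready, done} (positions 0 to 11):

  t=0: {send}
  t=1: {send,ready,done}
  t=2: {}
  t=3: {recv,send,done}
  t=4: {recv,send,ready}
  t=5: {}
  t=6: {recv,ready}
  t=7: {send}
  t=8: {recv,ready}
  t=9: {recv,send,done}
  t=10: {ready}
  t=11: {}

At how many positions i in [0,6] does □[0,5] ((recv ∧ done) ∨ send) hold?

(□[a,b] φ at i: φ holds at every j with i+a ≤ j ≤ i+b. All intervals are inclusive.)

0

Evaluate at each i in [0,6]:
  i=0: ✗ (fails at j=2)
  i=1: ✗ (fails at j=2)
  i=2: ✗ (fails at j=2)
  i=3: ✗ (fails at j=5)
  i=4: ✗ (fails at j=5)
  i=5: ✗ (fails at j=5)
  i=6: ✗ (fails at j=6)
Positions where it holds: {} → 0.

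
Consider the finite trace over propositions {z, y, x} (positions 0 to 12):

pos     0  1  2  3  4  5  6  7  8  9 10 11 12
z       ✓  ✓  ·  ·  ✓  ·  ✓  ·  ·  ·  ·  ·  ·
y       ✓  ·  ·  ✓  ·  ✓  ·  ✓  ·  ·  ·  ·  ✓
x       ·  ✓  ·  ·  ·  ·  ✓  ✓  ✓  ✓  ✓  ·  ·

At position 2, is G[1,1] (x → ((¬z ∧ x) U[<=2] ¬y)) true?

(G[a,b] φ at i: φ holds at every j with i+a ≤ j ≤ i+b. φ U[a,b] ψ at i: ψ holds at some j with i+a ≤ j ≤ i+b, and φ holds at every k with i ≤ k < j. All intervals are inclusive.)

Yes

Check (x → ((¬z ∧ x) U[<=2] ¬y)) at every j in [3,3]:
  j=3: antecedent false → ✓
All positions satisfy it → formula holds.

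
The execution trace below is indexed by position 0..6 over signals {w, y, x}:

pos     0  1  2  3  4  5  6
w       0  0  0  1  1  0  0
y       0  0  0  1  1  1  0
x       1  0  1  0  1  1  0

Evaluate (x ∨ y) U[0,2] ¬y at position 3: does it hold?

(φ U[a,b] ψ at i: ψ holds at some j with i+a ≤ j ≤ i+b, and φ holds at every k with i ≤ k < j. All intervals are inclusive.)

Does not hold

Need some j in [3,5] with ¬y, and (x ∨ y) at every k in [3,j-1].
  j=3: ¬y false.
  j=4: ¬y false.
  j=5: ¬y false.
No j in the window works → until fails.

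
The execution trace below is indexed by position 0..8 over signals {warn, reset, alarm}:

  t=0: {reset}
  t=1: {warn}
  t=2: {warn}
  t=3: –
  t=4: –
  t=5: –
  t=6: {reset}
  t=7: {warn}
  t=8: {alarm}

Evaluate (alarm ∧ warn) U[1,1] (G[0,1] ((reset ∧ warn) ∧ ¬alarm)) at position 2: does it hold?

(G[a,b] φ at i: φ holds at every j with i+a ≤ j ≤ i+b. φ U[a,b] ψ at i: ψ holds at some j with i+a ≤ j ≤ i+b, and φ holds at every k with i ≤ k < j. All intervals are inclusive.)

False

Need some j in [3,3] with G[0,1] ((reset ∧ warn) ∧ ¬alarm), and (alarm ∧ warn) at every k in [2,j-1].
  j=3: G[0,1] ((reset ∧ warn) ∧ ¬alarm) — fails at 3.
No j in the window works → until fails.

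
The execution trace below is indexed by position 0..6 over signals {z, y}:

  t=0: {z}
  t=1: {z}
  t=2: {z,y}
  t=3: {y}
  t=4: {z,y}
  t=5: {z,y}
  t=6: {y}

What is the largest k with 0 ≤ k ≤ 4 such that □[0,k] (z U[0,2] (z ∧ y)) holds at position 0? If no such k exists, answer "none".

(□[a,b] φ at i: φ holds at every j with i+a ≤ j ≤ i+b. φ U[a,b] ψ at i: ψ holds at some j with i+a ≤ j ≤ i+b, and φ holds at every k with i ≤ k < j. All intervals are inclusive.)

2

(z U[0,2] (z ∧ y)) must hold from j=0 onward; find where it first fails.
  j=0: holds
  j=1: holds
  j=2: holds
  j=3: fails
Holds on [0,2], so largest k = 2.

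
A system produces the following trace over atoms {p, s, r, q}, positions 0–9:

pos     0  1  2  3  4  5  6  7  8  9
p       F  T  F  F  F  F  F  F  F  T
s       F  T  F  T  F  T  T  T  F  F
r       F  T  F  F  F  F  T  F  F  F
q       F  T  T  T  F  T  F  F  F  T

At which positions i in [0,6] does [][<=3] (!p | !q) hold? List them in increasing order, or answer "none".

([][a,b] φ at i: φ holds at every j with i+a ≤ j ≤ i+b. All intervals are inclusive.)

2, 3, 4, 5

Evaluate at each i in [0,6]:
  i=0: ✗ (fails at j=1)
  i=1: ✗ (fails at j=1)
  i=2: ✓ (all of [2,5])
  i=3: ✓ (all of [3,6])
  i=4: ✓ (all of [4,7])
  i=5: ✓ (all of [5,8])
  i=6: ✗ (fails at j=9)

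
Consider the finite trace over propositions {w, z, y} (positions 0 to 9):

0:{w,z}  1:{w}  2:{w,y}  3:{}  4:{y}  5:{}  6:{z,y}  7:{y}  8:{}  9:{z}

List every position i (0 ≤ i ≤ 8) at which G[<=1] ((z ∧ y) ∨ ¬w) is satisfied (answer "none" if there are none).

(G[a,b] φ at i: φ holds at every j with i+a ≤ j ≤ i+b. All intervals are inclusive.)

3, 4, 5, 6, 7, 8

Evaluate at each i in [0,8]:
  i=0: ✗ (fails at j=0)
  i=1: ✗ (fails at j=1)
  i=2: ✗ (fails at j=2)
  i=3: ✓ (all of [3,4])
  i=4: ✓ (all of [4,5])
  i=5: ✓ (all of [5,6])
  i=6: ✓ (all of [6,7])
  i=7: ✓ (all of [7,8])
  i=8: ✓ (all of [8,9])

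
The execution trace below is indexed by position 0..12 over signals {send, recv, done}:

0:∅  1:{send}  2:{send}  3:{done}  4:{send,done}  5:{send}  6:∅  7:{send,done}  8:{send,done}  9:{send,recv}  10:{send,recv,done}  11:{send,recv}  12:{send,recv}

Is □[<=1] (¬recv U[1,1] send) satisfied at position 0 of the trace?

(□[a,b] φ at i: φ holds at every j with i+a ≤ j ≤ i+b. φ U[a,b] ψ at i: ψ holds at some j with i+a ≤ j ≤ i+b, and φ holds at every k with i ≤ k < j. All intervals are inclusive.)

Holds

Check (¬recv U[1,1] send) at every j in [0,1]:
  j=0: holds
  j=1: holds
All positions satisfy it → formula holds.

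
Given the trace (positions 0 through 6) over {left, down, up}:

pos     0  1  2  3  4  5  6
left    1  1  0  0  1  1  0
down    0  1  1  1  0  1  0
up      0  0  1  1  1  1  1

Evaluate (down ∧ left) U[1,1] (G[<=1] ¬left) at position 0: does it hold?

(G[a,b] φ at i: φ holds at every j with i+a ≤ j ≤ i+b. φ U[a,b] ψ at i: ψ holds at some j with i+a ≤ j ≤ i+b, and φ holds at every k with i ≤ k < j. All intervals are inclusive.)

Need some j in [1,1] with G[<=1] ¬left, and (down ∧ left) at every k in [0,j-1].
  j=1: G[<=1] ¬left — fails at 1.
No j in the window works → until fails.

False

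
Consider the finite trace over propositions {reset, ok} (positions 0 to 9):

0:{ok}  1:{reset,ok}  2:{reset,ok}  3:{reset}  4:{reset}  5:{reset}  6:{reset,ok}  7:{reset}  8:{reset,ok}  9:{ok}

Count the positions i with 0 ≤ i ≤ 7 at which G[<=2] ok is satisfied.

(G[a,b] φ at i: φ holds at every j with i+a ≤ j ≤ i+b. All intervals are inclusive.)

1

Evaluate at each i in [0,7]:
  i=0: ✓ (all of [0,2])
  i=1: ✗ (fails at j=3)
  i=2: ✗ (fails at j=3)
  i=3: ✗ (fails at j=3)
  i=4: ✗ (fails at j=4)
  i=5: ✗ (fails at j=5)
  i=6: ✗ (fails at j=7)
  i=7: ✗ (fails at j=7)
Positions where it holds: {0} → 1.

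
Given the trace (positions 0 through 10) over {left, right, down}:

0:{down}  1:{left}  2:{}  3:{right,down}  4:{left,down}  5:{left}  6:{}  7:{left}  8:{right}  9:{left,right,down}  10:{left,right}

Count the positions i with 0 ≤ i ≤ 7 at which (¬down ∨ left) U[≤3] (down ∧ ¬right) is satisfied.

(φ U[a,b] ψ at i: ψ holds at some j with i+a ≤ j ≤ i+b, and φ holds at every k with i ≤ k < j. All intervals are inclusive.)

2

Evaluate at each i in [0,7]:
  i=0: ✓ (rhs at j=0)
  i=1: ✗ (lhs fails at k=3 before rhs at j=4)
  i=2: ✗ (lhs fails at k=3 before rhs at j=4)
  i=3: ✗ (lhs fails at k=3 before rhs at j=4)
  i=4: ✓ (rhs at j=4)
  i=5: ✗ (no rhs in [5,8])
  i=6: ✗ (no rhs in [6,9])
  i=7: ✗ (no rhs in [7,10])
Positions where it holds: {0, 4} → 2.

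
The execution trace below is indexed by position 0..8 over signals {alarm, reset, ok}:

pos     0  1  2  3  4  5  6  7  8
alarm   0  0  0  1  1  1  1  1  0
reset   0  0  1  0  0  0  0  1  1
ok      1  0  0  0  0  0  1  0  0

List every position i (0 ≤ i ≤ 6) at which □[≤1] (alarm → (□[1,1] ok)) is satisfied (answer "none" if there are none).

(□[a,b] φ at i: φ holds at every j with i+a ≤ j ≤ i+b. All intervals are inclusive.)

0, 1

Evaluate at each i in [0,6]:
  i=0: ✓ (all of [0,1])
  i=1: ✓ (all of [1,2])
  i=2: ✗ (fails at j=3)
  i=3: ✗ (fails at j=3)
  i=4: ✗ (fails at j=4)
  i=5: ✗ (fails at j=6)
  i=6: ✗ (fails at j=6)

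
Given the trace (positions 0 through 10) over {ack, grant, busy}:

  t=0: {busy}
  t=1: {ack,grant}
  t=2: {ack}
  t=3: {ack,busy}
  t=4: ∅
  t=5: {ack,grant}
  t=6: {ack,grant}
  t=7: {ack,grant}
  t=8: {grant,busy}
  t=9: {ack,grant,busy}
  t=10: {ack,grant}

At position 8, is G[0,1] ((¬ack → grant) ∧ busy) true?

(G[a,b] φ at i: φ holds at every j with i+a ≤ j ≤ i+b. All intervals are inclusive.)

Check ((¬ack → grant) ∧ busy) at every j in [8,9]:
  j=8: true
  j=9: true
All positions satisfy it → formula holds.

Holds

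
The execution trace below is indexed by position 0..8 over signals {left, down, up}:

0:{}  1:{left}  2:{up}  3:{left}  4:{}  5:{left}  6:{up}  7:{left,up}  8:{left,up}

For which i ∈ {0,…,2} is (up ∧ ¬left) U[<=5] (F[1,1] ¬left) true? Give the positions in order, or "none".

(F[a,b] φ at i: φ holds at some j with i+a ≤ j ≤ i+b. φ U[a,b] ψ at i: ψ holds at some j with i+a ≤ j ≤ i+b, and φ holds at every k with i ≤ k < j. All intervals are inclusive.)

Evaluate at each i in [0,2]:
  i=0: ✗ (lhs fails at k=0 before rhs at j=1)
  i=1: ✓ (rhs at j=1)
  i=2: ✓ (rhs at j=3; lhs holds on [2,2])

1, 2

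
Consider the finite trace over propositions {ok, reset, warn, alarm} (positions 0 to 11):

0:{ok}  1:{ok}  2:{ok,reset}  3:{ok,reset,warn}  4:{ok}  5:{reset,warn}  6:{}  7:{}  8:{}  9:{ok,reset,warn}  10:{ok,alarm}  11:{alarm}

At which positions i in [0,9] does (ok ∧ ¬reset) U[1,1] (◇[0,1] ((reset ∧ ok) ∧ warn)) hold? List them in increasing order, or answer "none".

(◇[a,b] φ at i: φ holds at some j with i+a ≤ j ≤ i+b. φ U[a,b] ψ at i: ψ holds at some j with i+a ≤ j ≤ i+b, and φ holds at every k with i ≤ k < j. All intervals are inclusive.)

1

Evaluate at each i in [0,9]:
  i=0: ✗ (no rhs in [1,1])
  i=1: ✓ (rhs at j=2; lhs holds on [1,1])
  i=2: ✗ (lhs fails at k=2 before rhs at j=3)
  i=3: ✗ (no rhs in [4,4])
  i=4: ✗ (no rhs in [5,5])
  i=5: ✗ (no rhs in [6,6])
  i=6: ✗ (no rhs in [7,7])
  i=7: ✗ (lhs fails at k=7 before rhs at j=8)
  i=8: ✗ (lhs fails at k=8 before rhs at j=9)
  i=9: ✗ (no rhs in [10,10])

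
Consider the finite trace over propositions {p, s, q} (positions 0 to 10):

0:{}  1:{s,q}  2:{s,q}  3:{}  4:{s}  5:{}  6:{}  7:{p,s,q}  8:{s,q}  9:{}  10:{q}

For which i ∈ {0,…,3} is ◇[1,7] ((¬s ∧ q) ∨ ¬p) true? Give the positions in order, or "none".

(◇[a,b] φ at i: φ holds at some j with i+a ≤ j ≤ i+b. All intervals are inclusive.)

Evaluate at each i in [0,3]:
  i=0: ✓ (witness j=1)
  i=1: ✓ (witness j=2)
  i=2: ✓ (witness j=3)
  i=3: ✓ (witness j=4)

0, 1, 2, 3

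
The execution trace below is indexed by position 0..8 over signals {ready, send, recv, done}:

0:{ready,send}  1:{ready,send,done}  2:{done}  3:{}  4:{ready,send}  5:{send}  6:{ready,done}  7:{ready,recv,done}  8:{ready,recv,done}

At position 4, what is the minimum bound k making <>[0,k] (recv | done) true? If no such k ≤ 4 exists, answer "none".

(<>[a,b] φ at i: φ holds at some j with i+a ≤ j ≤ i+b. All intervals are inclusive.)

2

Scan j = 4,5,… for (recv | done):
  j=4: fails
  j=5: fails
  j=6: holds
First hit at j=6, so smallest k = 6-4 = 2.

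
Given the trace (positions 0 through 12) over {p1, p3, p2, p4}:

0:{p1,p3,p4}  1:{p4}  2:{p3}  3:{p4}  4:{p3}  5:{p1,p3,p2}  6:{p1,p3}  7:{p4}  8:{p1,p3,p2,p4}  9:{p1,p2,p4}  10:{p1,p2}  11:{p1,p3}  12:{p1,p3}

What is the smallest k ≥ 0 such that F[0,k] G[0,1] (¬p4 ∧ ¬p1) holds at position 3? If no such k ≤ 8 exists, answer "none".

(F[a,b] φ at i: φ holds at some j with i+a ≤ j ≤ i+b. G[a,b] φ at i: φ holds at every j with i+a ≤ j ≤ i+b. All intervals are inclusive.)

Scan j = 3,4,… for G[0,1] (¬p4 ∧ ¬p1):
  j=3: fails
  j=4: fails
  j=5: fails
  j=6: fails
  j=7: fails
  j=8: fails
  j=9: fails
  j=10: fails
  j=11: fails
No j in [3,11] satisfies it → none.

none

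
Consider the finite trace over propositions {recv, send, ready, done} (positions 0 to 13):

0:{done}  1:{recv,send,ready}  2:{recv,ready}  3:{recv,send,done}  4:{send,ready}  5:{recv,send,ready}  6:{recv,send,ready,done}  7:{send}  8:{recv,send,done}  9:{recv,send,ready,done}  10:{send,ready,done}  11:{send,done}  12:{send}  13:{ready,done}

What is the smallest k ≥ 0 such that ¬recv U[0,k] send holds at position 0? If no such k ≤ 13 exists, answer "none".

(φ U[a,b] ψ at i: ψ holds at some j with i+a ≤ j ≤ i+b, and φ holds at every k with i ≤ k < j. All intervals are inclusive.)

Need earliest j ≥ 0 with send, and ¬recv at every k in [0,j-1].
  j=0: rhs fails.
  j=1: rhs holds; lhs holds on [0,0]. k = 1.

1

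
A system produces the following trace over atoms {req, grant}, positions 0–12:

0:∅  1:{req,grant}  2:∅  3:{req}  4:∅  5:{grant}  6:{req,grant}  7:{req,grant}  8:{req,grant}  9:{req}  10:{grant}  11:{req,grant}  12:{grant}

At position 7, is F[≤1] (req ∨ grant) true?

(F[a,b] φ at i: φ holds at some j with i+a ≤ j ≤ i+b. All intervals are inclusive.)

True

Check (req ∨ grant) at each j in [7,8]:
  j=7: true
  j=8: true
Found at j=7 → formula holds.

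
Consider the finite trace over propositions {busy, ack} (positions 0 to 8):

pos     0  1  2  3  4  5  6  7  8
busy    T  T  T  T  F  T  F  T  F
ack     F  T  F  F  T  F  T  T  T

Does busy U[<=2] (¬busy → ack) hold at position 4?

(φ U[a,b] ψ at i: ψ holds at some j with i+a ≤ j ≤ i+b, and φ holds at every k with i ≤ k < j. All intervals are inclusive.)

Holds

Need some j in [4,6] with (¬busy → ack), and busy at every k in [4,j-1].
  j=4: (¬busy → ack) holds; no prefix to check → satisfied.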